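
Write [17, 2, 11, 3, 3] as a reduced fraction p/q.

4125/236

Fold from the inside: start with 3/1.
  3 + 1/3 = 10/3
  11 + 3/10 = 113/10
  2 + 10/113 = 236/113
  17 + 113/236 = 4125/236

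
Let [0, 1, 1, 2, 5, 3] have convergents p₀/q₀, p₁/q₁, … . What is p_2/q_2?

Using pₖ = aₖpₖ₋₁ + pₖ₋₂, qₖ = aₖqₖ₋₁ + qₖ₋₂ (with p₋₁=1, p₋₂=0, q₋₁=0, q₋₂=1):
  k=0: a=0, p=0, q=1
  k=1: a=1, p=1, q=1
  k=2: a=1, p=1, q=2

1/2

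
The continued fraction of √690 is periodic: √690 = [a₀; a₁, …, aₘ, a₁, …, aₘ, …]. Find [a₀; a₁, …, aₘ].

[26; 3, 1, 2, 1, 3, 52]

a₀ = ⌊√690⌋ = 26.
With m₀=0, d₀=1 and mₖ₊₁ = dₖaₖ − mₖ, dₖ₊₁ = (n − mₖ₊₁²)/dₖ, aₖ₊₁ = ⌊(a₀+mₖ₊₁)/dₖ₊₁⌋:
  k=1: m=26, d=14, a=3
  k=2: m=16, d=31, a=1
  k=3: m=15, d=15, a=2
  k=4: m=15, d=31, a=1
  k=5: m=16, d=14, a=3
  k=6: m=26, d=1, a=52
d=1 and a=2a₀=52 at k=6, so the next step gives (m, d) = (26, 14) again — its k=1 value — and the period has length 6.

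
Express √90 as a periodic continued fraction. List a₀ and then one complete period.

a₀ = ⌊√90⌋ = 9.
With m₀=0, d₀=1 and mₖ₊₁ = dₖaₖ − mₖ, dₖ₊₁ = (n − mₖ₊₁²)/dₖ, aₖ₊₁ = ⌊(a₀+mₖ₊₁)/dₖ₊₁⌋:
  k=1: m=9, d=9, a=2
  k=2: m=9, d=1, a=18
d=1 and a=2a₀=18 at k=2, so the next step gives (m, d) = (9, 9) again — its k=1 value — and the period has length 2.

[9; 2, 18]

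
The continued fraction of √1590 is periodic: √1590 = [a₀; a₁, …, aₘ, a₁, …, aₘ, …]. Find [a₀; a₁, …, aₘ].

[39; 1, 6, 1, 78]

a₀ = ⌊√1590⌋ = 39.
With m₀=0, d₀=1 and mₖ₊₁ = dₖaₖ − mₖ, dₖ₊₁ = (n − mₖ₊₁²)/dₖ, aₖ₊₁ = ⌊(a₀+mₖ₊₁)/dₖ₊₁⌋:
  k=1: m=39, d=69, a=1
  k=2: m=30, d=10, a=6
  k=3: m=30, d=69, a=1
  k=4: m=39, d=1, a=78
d=1 and a=2a₀=78 at k=4, so the next step gives (m, d) = (39, 69) again — its k=1 value — and the period has length 4.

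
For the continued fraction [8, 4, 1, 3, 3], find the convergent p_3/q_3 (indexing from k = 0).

Using pₖ = aₖpₖ₋₁ + pₖ₋₂, qₖ = aₖqₖ₋₁ + qₖ₋₂ (with p₋₁=1, p₋₂=0, q₋₁=0, q₋₂=1):
  k=0: a=8, p=8, q=1
  k=1: a=4, p=33, q=4
  k=2: a=1, p=41, q=5
  k=3: a=3, p=156, q=19

156/19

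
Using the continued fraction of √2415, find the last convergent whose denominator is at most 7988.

236671/4816

√2415 = [49; 7, 98, …] (period length 2).
Convergents:
  p_0/q_0 = 49/1
  p_1/q_1 = 344/7
  p_2/q_2 = 33761/687
  p_3/q_3 = 236671/4816
  p_4/q_4 = 23227519/472655
q_3 = 4816 ≤ 7988 < 472655 = q_4, so the answer is 236671/4816.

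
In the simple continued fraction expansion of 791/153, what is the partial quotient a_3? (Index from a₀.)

7

791 = 5·153 + 26   →  a_0 = 5
153 = 5·26 + 23   →  a_1 = 5
26 = 1·23 + 3   →  a_2 = 1
23 = 7·3 + 2   →  a_3 = 7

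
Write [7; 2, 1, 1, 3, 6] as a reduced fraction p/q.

Using pₖ = aₖpₖ₋₁ + pₖ₋₂ and qₖ = aₖqₖ₋₁ + qₖ₋₂:
  k=0: a=7, p=7, q=1
  k=1: a=2, p=15, q=2
  k=2: a=1, p=22, q=3
  k=3: a=1, p=37, q=5
  k=4: a=3, p=133, q=18
  k=5: a=6, p=835, q=113

835/113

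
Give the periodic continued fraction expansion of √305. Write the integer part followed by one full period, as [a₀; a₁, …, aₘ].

a₀ = ⌊√305⌋ = 17.

[17; 2, 6, 2, 34]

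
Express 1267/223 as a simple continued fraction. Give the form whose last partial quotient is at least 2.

[5; 1, 2, 7, 10]

1267 = 5·223 + 152
223 = 1·152 + 71
152 = 2·71 + 10
71 = 7·10 + 1
10 = 10·1 + 0  (stop)
So 1267/223 = [5; 1, 2, 7, 10].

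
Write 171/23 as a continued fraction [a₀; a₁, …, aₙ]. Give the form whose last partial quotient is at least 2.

[7; 2, 3, 3]

171 = 7·23 + 10
23 = 2·10 + 3
10 = 3·3 + 1
3 = 3·1 + 0  (stop)
So 171/23 = [7; 2, 3, 3].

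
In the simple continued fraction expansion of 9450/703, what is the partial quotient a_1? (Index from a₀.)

2

9450 = 13·703 + 311   →  a_0 = 13
703 = 2·311 + 81   →  a_1 = 2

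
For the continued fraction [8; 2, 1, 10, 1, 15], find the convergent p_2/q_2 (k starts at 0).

25/3

Using pₖ = aₖpₖ₋₁ + pₖ₋₂, qₖ = aₖqₖ₋₁ + qₖ₋₂ (with p₋₁=1, p₋₂=0, q₋₁=0, q₋₂=1):
  k=0: a=8, p=8, q=1
  k=1: a=2, p=17, q=2
  k=2: a=1, p=25, q=3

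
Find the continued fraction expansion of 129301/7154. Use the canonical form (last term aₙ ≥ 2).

[18; 13, 1, 1, 10, 12, 2]

129301 = 18·7154 + 529
7154 = 13·529 + 277
529 = 1·277 + 252
277 = 1·252 + 25
252 = 10·25 + 2
25 = 12·2 + 1
2 = 2·1 + 0  (stop)
So 129301/7154 = [18; 13, 1, 1, 10, 12, 2].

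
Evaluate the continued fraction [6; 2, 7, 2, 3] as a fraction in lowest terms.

Fold from the inside: start with 3/1.
  2 + 1/3 = 7/3
  7 + 3/7 = 52/7
  2 + 7/52 = 111/52
  6 + 52/111 = 718/111

718/111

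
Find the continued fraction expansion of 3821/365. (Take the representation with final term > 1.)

3821 = 10·365 + 171
365 = 2·171 + 23
171 = 7·23 + 10
23 = 2·10 + 3
10 = 3·3 + 1
3 = 3·1 + 0  (stop)
So 3821/365 = [10; 2, 7, 2, 3, 3].

[10; 2, 7, 2, 3, 3]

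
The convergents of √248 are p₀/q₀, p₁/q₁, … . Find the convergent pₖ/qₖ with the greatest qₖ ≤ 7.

63/4

√248 = [15; 1, 2, 1, 30, …] (period length 4).
Convergents:
  p_0/q_0 = 15/1
  p_1/q_1 = 16/1
  p_2/q_2 = 47/3
  p_3/q_3 = 63/4
  p_4/q_4 = 1937/123
q_3 = 4 ≤ 7 < 123 = q_4, so the answer is 63/4.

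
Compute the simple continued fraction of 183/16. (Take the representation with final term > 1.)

[11; 2, 3, 2]

183 = 11×16 + 7
16 = 2×7 + 2
7 = 3×2 + 1
2 = 2×1 + 0  (stop)
So 183/16 = [11; 2, 3, 2].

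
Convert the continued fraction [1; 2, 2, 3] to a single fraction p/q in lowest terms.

24/17

Using pₖ = aₖpₖ₋₁ + pₖ₋₂ and qₖ = aₖqₖ₋₁ + qₖ₋₂:
  k=0: a=1, p=1, q=1
  k=1: a=2, p=3, q=2
  k=2: a=2, p=7, q=5
  k=3: a=3, p=24, q=17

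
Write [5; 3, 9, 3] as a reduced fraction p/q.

Fold from the inside: start with 3/1.
  9 + 1/3 = 28/3
  3 + 3/28 = 87/28
  5 + 28/87 = 463/87

463/87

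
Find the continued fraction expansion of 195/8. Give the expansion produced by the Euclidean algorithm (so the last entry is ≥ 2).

[24; 2, 1, 2]

195 = 24*8 + 3
8 = 2*3 + 2
3 = 1*2 + 1
2 = 2*1 + 0  (stop)
So 195/8 = [24; 2, 1, 2].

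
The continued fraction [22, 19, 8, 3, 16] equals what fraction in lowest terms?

172030/7801

Fold from the inside: start with 16/1.
  3 + 1/16 = 49/16
  8 + 16/49 = 408/49
  19 + 49/408 = 7801/408
  22 + 408/7801 = 172030/7801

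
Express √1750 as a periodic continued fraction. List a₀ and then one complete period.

a₀ = ⌊√1750⌋ = 41.
With m₀=0, d₀=1 and mₖ₊₁ = dₖaₖ − mₖ, dₖ₊₁ = (n − mₖ₊₁²)/dₖ, aₖ₊₁ = ⌊(a₀+mₖ₊₁)/dₖ₊₁⌋:
  k=1: m=41, d=69, a=1
  k=2: m=28, d=14, a=4
  k=3: m=28, d=69, a=1
  k=4: m=41, d=1, a=82
d=1 and a=2a₀=82 at k=4, so the next step gives (m, d) = (41, 69) again — its k=1 value — and the period has length 4.

[41; 1, 4, 1, 82]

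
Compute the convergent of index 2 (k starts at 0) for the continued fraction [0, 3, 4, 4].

Using pₖ = aₖpₖ₋₁ + pₖ₋₂, qₖ = aₖqₖ₋₁ + qₖ₋₂ (with p₋₁=1, p₋₂=0, q₋₁=0, q₋₂=1):
  k=0: a=0, p=0, q=1
  k=1: a=3, p=1, q=3
  k=2: a=4, p=4, q=13

4/13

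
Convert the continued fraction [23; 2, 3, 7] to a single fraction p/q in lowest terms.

Using pₖ = aₖpₖ₋₁ + pₖ₋₂ and qₖ = aₖqₖ₋₁ + qₖ₋₂:
  k=0: a=23, p=23, q=1
  k=1: a=2, p=47, q=2
  k=2: a=3, p=164, q=7
  k=3: a=7, p=1195, q=51

1195/51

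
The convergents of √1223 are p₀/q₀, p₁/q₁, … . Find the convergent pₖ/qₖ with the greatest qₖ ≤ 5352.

√1223 = [34; 1, 33, 1, 68, …] (period length 4).
Convergents:
  p_0/q_0 = 34/1
  p_1/q_1 = 35/1
  p_2/q_2 = 1189/34
  p_3/q_3 = 1224/35
  p_4/q_4 = 84421/2414
  p_5/q_5 = 85645/2449
  p_6/q_6 = 2910706/83231
q_5 = 2449 ≤ 5352 < 83231 = q_6, so the answer is 85645/2449.

85645/2449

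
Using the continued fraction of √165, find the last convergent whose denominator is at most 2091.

√165 = [12; 1, 5, 2, 5, 1, 24, …] (period length 6).
Convergents:
  p_0/q_0 = 12/1
  p_1/q_1 = 13/1
  p_2/q_2 = 77/6
  p_3/q_3 = 167/13
  p_4/q_4 = 912/71
  p_5/q_5 = 1079/84
  p_6/q_6 = 26808/2087
  p_7/q_7 = 27887/2171
q_6 = 2087 ≤ 2091 < 2171 = q_7, so the answer is 26808/2087.

26808/2087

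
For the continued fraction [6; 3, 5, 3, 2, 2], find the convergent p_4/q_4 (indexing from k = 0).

Using pₖ = aₖpₖ₋₁ + pₖ₋₂, qₖ = aₖqₖ₋₁ + qₖ₋₂ (with p₋₁=1, p₋₂=0, q₋₁=0, q₋₂=1):
  k=0: a=6, p=6, q=1
  k=1: a=3, p=19, q=3
  k=2: a=5, p=101, q=16
  k=3: a=3, p=322, q=51
  k=4: a=2, p=745, q=118

745/118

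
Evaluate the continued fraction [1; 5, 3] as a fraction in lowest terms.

19/16

Fold from the inside: start with 3/1.
  5 + 1/3 = 16/3
  1 + 3/16 = 19/16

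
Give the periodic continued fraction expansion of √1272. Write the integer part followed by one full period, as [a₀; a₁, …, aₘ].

[35; 1, 1, 1, 70]

a₀ = ⌊√1272⌋ = 35.
With m₀=0, d₀=1 and mₖ₊₁ = dₖaₖ − mₖ, dₖ₊₁ = (n − mₖ₊₁²)/dₖ, aₖ₊₁ = ⌊(a₀+mₖ₊₁)/dₖ₊₁⌋:
  k=1: m=35, d=47, a=1
  k=2: m=12, d=24, a=1
  k=3: m=12, d=47, a=1
  k=4: m=35, d=1, a=70
d=1 and a=2a₀=70 at k=4, so the next step gives (m, d) = (35, 47) again — its k=1 value — and the period has length 4.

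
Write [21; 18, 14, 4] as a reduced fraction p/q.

Fold from the inside: start with 4/1.
  14 + 1/4 = 57/4
  18 + 4/57 = 1030/57
  21 + 57/1030 = 21687/1030

21687/1030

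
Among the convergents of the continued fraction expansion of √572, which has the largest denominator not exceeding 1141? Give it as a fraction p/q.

13752/575

√572 = [23; 1, 10, 1, 46, …] (period length 4).
Convergents:
  p_0/q_0 = 23/1
  p_1/q_1 = 24/1
  p_2/q_2 = 263/11
  p_3/q_3 = 287/12
  p_4/q_4 = 13465/563
  p_5/q_5 = 13752/575
  p_6/q_6 = 150985/6313
q_5 = 575 ≤ 1141 < 6313 = q_6, so the answer is 13752/575.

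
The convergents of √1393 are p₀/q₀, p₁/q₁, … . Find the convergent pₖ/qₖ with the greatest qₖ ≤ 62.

1157/31

√1393 = [37; 3, 10, 3, 74, …] (period length 4).
Convergents:
  p_0/q_0 = 37/1
  p_1/q_1 = 112/3
  p_2/q_2 = 1157/31
  p_3/q_3 = 3583/96
q_2 = 31 ≤ 62 < 96 = q_3, so the answer is 1157/31.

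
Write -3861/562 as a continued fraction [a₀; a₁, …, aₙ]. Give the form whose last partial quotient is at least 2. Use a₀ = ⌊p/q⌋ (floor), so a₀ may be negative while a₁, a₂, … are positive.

-3861 = -7×562 + 73
562 = 7×73 + 51
73 = 1×51 + 22
51 = 2×22 + 7
22 = 3×7 + 1
7 = 7×1 + 0  (stop)
So -3861/562 = [-7; 7, 1, 2, 3, 7].

[-7; 7, 1, 2, 3, 7]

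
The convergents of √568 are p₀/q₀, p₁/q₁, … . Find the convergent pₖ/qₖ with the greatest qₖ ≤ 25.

√568 = [23; 1, 4, 1, 46, …] (period length 4).
Convergents:
  p_0/q_0 = 23/1
  p_1/q_1 = 24/1
  p_2/q_2 = 119/5
  p_3/q_3 = 143/6
  p_4/q_4 = 6697/281
q_3 = 6 ≤ 25 < 281 = q_4, so the answer is 143/6.

143/6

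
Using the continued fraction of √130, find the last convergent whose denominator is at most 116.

√130 = [11; 2, 2, 22, …] (period length 3).
Convergents:
  p_0/q_0 = 11/1
  p_1/q_1 = 23/2
  p_2/q_2 = 57/5
  p_3/q_3 = 1277/112
  p_4/q_4 = 2611/229
q_3 = 112 ≤ 116 < 229 = q_4, so the answer is 1277/112.

1277/112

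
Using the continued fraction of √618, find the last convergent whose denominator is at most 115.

1417/57

√618 = [24; 1, 6, 8, 6, 1, 48, …] (period length 6).
Convergents:
  p_0/q_0 = 24/1
  p_1/q_1 = 25/1
  p_2/q_2 = 174/7
  p_3/q_3 = 1417/57
  p_4/q_4 = 8676/349
q_3 = 57 ≤ 115 < 349 = q_4, so the answer is 1417/57.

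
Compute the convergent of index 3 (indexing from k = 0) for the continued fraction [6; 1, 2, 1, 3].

Using pₖ = aₖpₖ₋₁ + pₖ₋₂, qₖ = aₖqₖ₋₁ + qₖ₋₂ (with p₋₁=1, p₋₂=0, q₋₁=0, q₋₂=1):
  k=0: a=6, p=6, q=1
  k=1: a=1, p=7, q=1
  k=2: a=2, p=20, q=3
  k=3: a=1, p=27, q=4

27/4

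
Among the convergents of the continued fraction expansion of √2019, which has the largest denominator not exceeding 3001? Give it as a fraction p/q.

60615/1349

√2019 = [44; 1, 13, 1, 88, …] (period length 4).
Convergents:
  p_0/q_0 = 44/1
  p_1/q_1 = 45/1
  p_2/q_2 = 629/14
  p_3/q_3 = 674/15
  p_4/q_4 = 59941/1334
  p_5/q_5 = 60615/1349
  p_6/q_6 = 847936/18871
q_5 = 1349 ≤ 3001 < 18871 = q_6, so the answer is 60615/1349.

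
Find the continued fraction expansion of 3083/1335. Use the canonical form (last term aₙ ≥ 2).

3083 = 2·1335 + 413
1335 = 3·413 + 96
413 = 4·96 + 29
96 = 3·29 + 9
29 = 3·9 + 2
9 = 4·2 + 1
2 = 2·1 + 0  (stop)
So 3083/1335 = [2; 3, 4, 3, 3, 4, 2].

[2; 3, 4, 3, 3, 4, 2]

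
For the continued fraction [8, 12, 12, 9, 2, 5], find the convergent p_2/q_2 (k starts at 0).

Using pₖ = aₖpₖ₋₁ + pₖ₋₂, qₖ = aₖqₖ₋₁ + qₖ₋₂ (with p₋₁=1, p₋₂=0, q₋₁=0, q₋₂=1):
  k=0: a=8, p=8, q=1
  k=1: a=12, p=97, q=12
  k=2: a=12, p=1172, q=145

1172/145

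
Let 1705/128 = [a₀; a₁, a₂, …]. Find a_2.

8

1705 = 13·128 + 41   →  a_0 = 13
128 = 3·41 + 5   →  a_1 = 3
41 = 8·5 + 1   →  a_2 = 8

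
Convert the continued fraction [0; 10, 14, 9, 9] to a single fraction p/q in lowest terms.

Fold from the inside: start with 9/1.
  9 + 1/9 = 82/9
  14 + 9/82 = 1157/82
  10 + 82/1157 = 11652/1157
  0 + 1157/11652 = 1157/11652

1157/11652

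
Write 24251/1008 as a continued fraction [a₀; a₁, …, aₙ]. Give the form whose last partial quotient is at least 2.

24251 = 24×1008 + 59
1008 = 17×59 + 5
59 = 11×5 + 4
5 = 1×4 + 1
4 = 4×1 + 0  (stop)
So 24251/1008 = [24; 17, 11, 1, 4].

[24; 17, 11, 1, 4]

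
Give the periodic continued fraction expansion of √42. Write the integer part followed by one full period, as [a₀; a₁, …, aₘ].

[6; 2, 12]

a₀ = ⌊√42⌋ = 6.
With m₀=0, d₀=1 and mₖ₊₁ = dₖaₖ − mₖ, dₖ₊₁ = (n − mₖ₊₁²)/dₖ, aₖ₊₁ = ⌊(a₀+mₖ₊₁)/dₖ₊₁⌋:
  k=1: m=6, d=6, a=2
  k=2: m=6, d=1, a=12
d=1 and a=2a₀=12 at k=2, so the next step gives (m, d) = (6, 6) again — its k=1 value — and the period has length 2.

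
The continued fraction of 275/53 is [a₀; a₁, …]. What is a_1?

275 = 5·53 + 10   →  a_0 = 5
53 = 5·10 + 3   →  a_1 = 5

5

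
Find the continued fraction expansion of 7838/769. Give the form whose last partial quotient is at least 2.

7838 = 10·769 + 148
769 = 5·148 + 29
148 = 5·29 + 3
29 = 9·3 + 2
3 = 1·2 + 1
2 = 2·1 + 0  (stop)
So 7838/769 = [10; 5, 5, 9, 1, 2].

[10; 5, 5, 9, 1, 2]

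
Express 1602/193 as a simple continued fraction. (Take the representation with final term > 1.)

[8; 3, 3, 19]

1602 = 8*193 + 58
193 = 3*58 + 19
58 = 3*19 + 1
19 = 19*1 + 0  (stop)
So 1602/193 = [8; 3, 3, 19].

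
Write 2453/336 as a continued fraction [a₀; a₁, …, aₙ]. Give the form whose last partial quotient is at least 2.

2453 = 7·336 + 101
336 = 3·101 + 33
101 = 3·33 + 2
33 = 16·2 + 1
2 = 2·1 + 0  (stop)
So 2453/336 = [7; 3, 3, 16, 2].

[7; 3, 3, 16, 2]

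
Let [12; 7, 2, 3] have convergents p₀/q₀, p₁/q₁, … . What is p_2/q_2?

182/15

Using pₖ = aₖpₖ₋₁ + pₖ₋₂, qₖ = aₖqₖ₋₁ + qₖ₋₂ (with p₋₁=1, p₋₂=0, q₋₁=0, q₋₂=1):
  k=0: a=12, p=12, q=1
  k=1: a=7, p=85, q=7
  k=2: a=2, p=182, q=15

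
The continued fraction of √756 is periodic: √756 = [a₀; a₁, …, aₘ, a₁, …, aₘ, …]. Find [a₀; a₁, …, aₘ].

[27; 2, 54]

a₀ = ⌊√756⌋ = 27.
With m₀=0, d₀=1 and mₖ₊₁ = dₖaₖ − mₖ, dₖ₊₁ = (n − mₖ₊₁²)/dₖ, aₖ₊₁ = ⌊(a₀+mₖ₊₁)/dₖ₊₁⌋:
  k=1: m=27, d=27, a=2
  k=2: m=27, d=1, a=54
d=1 and a=2a₀=54 at k=2, so the next step gives (m, d) = (27, 27) again — its k=1 value — and the period has length 2.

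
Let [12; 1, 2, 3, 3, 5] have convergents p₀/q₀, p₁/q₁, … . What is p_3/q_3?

Using pₖ = aₖpₖ₋₁ + pₖ₋₂, qₖ = aₖqₖ₋₁ + qₖ₋₂ (with p₋₁=1, p₋₂=0, q₋₁=0, q₋₂=1):
  k=0: a=12, p=12, q=1
  k=1: a=1, p=13, q=1
  k=2: a=2, p=38, q=3
  k=3: a=3, p=127, q=10

127/10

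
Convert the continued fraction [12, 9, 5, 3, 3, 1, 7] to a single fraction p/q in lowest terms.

Using pₖ = aₖpₖ₋₁ + pₖ₋₂ and qₖ = aₖqₖ₋₁ + qₖ₋₂:
  k=0: a=12, p=12, q=1
  k=1: a=9, p=109, q=9
  k=2: a=5, p=557, q=46
  k=3: a=3, p=1780, q=147
  k=4: a=3, p=5897, q=487
  k=5: a=1, p=7677, q=634
  k=6: a=7, p=59636, q=4925

59636/4925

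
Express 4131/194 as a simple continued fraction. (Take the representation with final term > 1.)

4131 = 21×194 + 57
194 = 3×57 + 23
57 = 2×23 + 11
23 = 2×11 + 1
11 = 11×1 + 0  (stop)
So 4131/194 = [21; 3, 2, 2, 11].

[21; 3, 2, 2, 11]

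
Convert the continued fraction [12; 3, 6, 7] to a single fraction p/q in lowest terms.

1675/136

Fold from the inside: start with 7/1.
  6 + 1/7 = 43/7
  3 + 7/43 = 136/43
  12 + 43/136 = 1675/136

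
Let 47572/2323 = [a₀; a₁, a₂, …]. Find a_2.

11

47572 = 20·2323 + 1112   →  a_0 = 20
2323 = 2·1112 + 99   →  a_1 = 2
1112 = 11·99 + 23   →  a_2 = 11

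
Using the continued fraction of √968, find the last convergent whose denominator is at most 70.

√968 = [31; 8, 1, 6, 1, 8, 62, …] (period length 6).
Convergents:
  p_0/q_0 = 31/1
  p_1/q_1 = 249/8
  p_2/q_2 = 280/9
  p_3/q_3 = 1929/62
  p_4/q_4 = 2209/71
q_3 = 62 ≤ 70 < 71 = q_4, so the answer is 1929/62.

1929/62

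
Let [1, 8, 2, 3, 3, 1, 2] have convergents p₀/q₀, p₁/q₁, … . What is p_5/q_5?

Using pₖ = aₖpₖ₋₁ + pₖ₋₂, qₖ = aₖqₖ₋₁ + qₖ₋₂ (with p₋₁=1, p₋₂=0, q₋₁=0, q₋₂=1):
  k=0: a=1, p=1, q=1
  k=1: a=8, p=9, q=8
  k=2: a=2, p=19, q=17
  k=3: a=3, p=66, q=59
  k=4: a=3, p=217, q=194
  k=5: a=1, p=283, q=253

283/253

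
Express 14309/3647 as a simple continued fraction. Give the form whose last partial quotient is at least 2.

14309 = 3·3647 + 3368
3647 = 1·3368 + 279
3368 = 12·279 + 20
279 = 13·20 + 19
20 = 1·19 + 1
19 = 19·1 + 0  (stop)
So 14309/3647 = [3; 1, 12, 13, 1, 19].

[3; 1, 12, 13, 1, 19]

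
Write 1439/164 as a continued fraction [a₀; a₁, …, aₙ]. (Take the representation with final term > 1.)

1439 = 8·164 + 127
164 = 1·127 + 37
127 = 3·37 + 16
37 = 2·16 + 5
16 = 3·5 + 1
5 = 5·1 + 0  (stop)
So 1439/164 = [8; 1, 3, 2, 3, 5].

[8; 1, 3, 2, 3, 5]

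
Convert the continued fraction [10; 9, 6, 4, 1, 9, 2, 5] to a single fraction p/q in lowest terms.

Using pₖ = aₖpₖ₋₁ + pₖ₋₂ and qₖ = aₖqₖ₋₁ + qₖ₋₂:
  k=0: a=10, p=10, q=1
  k=1: a=9, p=91, q=9
  k=2: a=6, p=556, q=55
  k=3: a=4, p=2315, q=229
  k=4: a=1, p=2871, q=284
  k=5: a=9, p=28154, q=2785
  k=6: a=2, p=59179, q=5854
  k=7: a=5, p=324049, q=32055

324049/32055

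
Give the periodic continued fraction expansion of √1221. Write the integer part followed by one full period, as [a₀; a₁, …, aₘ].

a₀ = ⌊√1221⌋ = 34.
With m₀=0, d₀=1 and mₖ₊₁ = dₖaₖ − mₖ, dₖ₊₁ = (n − mₖ₊₁²)/dₖ, aₖ₊₁ = ⌊(a₀+mₖ₊₁)/dₖ₊₁⌋:
  k=1: m=34, d=65, a=1
  k=2: m=31, d=4, a=16
  k=3: m=33, d=33, a=2
  k=4: m=33, d=4, a=16
  k=5: m=31, d=65, a=1
  k=6: m=34, d=1, a=68
d=1 and a=2a₀=68 at k=6, so the next step gives (m, d) = (34, 65) again — its k=1 value — and the period has length 6.

[34; 1, 16, 2, 16, 1, 68]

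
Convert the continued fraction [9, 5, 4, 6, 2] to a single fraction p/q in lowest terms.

2601/283

Fold from the inside: start with 2/1.
  6 + 1/2 = 13/2
  4 + 2/13 = 54/13
  5 + 13/54 = 283/54
  9 + 54/283 = 2601/283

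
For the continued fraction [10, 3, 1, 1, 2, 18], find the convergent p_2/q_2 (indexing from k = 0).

41/4

Using pₖ = aₖpₖ₋₁ + pₖ₋₂, qₖ = aₖqₖ₋₁ + qₖ₋₂ (with p₋₁=1, p₋₂=0, q₋₁=0, q₋₂=1):
  k=0: a=10, p=10, q=1
  k=1: a=3, p=31, q=3
  k=2: a=1, p=41, q=4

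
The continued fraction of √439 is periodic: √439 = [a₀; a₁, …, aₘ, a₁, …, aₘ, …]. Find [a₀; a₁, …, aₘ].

[20; 1, 19, 1, 40]

a₀ = ⌊√439⌋ = 20.
With m₀=0, d₀=1 and mₖ₊₁ = dₖaₖ − mₖ, dₖ₊₁ = (n − mₖ₊₁²)/dₖ, aₖ₊₁ = ⌊(a₀+mₖ₊₁)/dₖ₊₁⌋:
  k=1: m=20, d=39, a=1
  k=2: m=19, d=2, a=19
  k=3: m=19, d=39, a=1
  k=4: m=20, d=1, a=40
d=1 and a=2a₀=40 at k=4, so the next step gives (m, d) = (20, 39) again — its k=1 value — and the period has length 4.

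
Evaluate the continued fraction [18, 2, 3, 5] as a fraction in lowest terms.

682/37

Fold from the inside: start with 5/1.
  3 + 1/5 = 16/5
  2 + 5/16 = 37/16
  18 + 16/37 = 682/37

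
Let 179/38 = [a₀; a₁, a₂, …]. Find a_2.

2

179 = 4·38 + 27   →  a_0 = 4
38 = 1·27 + 11   →  a_1 = 1
27 = 2·11 + 5   →  a_2 = 2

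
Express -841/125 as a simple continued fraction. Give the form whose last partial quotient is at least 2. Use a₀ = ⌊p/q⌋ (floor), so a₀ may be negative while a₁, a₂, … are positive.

-841 = -7·125 + 34
125 = 3·34 + 23
34 = 1·23 + 11
23 = 2·11 + 1
11 = 11·1 + 0  (stop)
So -841/125 = [-7; 3, 1, 2, 11].

[-7; 3, 1, 2, 11]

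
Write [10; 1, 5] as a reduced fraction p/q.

65/6

Fold from the inside: start with 5/1.
  1 + 1/5 = 6/5
  10 + 5/6 = 65/6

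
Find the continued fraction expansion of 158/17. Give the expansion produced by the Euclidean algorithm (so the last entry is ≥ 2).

158 = 9·17 + 5
17 = 3·5 + 2
5 = 2·2 + 1
2 = 2·1 + 0  (stop)
So 158/17 = [9; 3, 2, 2].

[9; 3, 2, 2]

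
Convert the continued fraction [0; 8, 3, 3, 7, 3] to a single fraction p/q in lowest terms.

Fold from the inside: start with 3/1.
  7 + 1/3 = 22/3
  3 + 3/22 = 69/22
  3 + 22/69 = 229/69
  8 + 69/229 = 1901/229
  0 + 229/1901 = 229/1901

229/1901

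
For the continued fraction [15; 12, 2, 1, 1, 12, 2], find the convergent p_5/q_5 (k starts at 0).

Using pₖ = aₖpₖ₋₁ + pₖ₋₂, qₖ = aₖqₖ₋₁ + qₖ₋₂ (with p₋₁=1, p₋₂=0, q₋₁=0, q₋₂=1):
  k=0: a=15, p=15, q=1
  k=1: a=12, p=181, q=12
  k=2: a=2, p=377, q=25
  k=3: a=1, p=558, q=37
  k=4: a=1, p=935, q=62
  k=5: a=12, p=11778, q=781

11778/781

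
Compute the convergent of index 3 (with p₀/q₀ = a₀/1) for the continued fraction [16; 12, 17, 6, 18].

Using pₖ = aₖpₖ₋₁ + pₖ₋₂, qₖ = aₖqₖ₋₁ + qₖ₋₂ (with p₋₁=1, p₋₂=0, q₋₁=0, q₋₂=1):
  k=0: a=16, p=16, q=1
  k=1: a=12, p=193, q=12
  k=2: a=17, p=3297, q=205
  k=3: a=6, p=19975, q=1242

19975/1242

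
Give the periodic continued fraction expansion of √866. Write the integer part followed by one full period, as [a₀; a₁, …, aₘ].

a₀ = ⌊√866⌋ = 29.

[29; 2, 2, 1, 28, 1, 2, 2, 58]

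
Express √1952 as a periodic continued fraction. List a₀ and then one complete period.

[44; 5, 1, 1, 21, 1, 1, 5, 88]

a₀ = ⌊√1952⌋ = 44.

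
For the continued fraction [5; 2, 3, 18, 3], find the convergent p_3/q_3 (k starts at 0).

695/128

Using pₖ = aₖpₖ₋₁ + pₖ₋₂, qₖ = aₖqₖ₋₁ + qₖ₋₂ (with p₋₁=1, p₋₂=0, q₋₁=0, q₋₂=1):
  k=0: a=5, p=5, q=1
  k=1: a=2, p=11, q=2
  k=2: a=3, p=38, q=7
  k=3: a=18, p=695, q=128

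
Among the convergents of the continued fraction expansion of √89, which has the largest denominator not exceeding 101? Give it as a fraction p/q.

500/53

√89 = [9; 2, 3, 3, 2, 18, …] (period length 5).
Convergents:
  p_0/q_0 = 9/1
  p_1/q_1 = 19/2
  p_2/q_2 = 66/7
  p_3/q_3 = 217/23
  p_4/q_4 = 500/53
  p_5/q_5 = 9217/977
q_4 = 53 ≤ 101 < 977 = q_5, so the answer is 500/53.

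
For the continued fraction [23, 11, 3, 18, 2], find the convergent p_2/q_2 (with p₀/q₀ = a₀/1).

Using pₖ = aₖpₖ₋₁ + pₖ₋₂, qₖ = aₖqₖ₋₁ + qₖ₋₂ (with p₋₁=1, p₋₂=0, q₋₁=0, q₋₂=1):
  k=0: a=23, p=23, q=1
  k=1: a=11, p=254, q=11
  k=2: a=3, p=785, q=34

785/34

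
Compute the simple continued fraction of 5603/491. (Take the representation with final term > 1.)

5603 = 11·491 + 202
491 = 2·202 + 87
202 = 2·87 + 28
87 = 3·28 + 3
28 = 9·3 + 1
3 = 3·1 + 0  (stop)
So 5603/491 = [11; 2, 2, 3, 9, 3].

[11; 2, 2, 3, 9, 3]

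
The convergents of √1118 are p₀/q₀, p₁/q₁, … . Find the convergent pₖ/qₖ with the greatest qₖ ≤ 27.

√1118 = [33; 2, 3, 2, 3, 2, 66, …] (period length 6).
Convergents:
  p_0/q_0 = 33/1
  p_1/q_1 = 67/2
  p_2/q_2 = 234/7
  p_3/q_3 = 535/16
  p_4/q_4 = 1839/55
q_3 = 16 ≤ 27 < 55 = q_4, so the answer is 535/16.

535/16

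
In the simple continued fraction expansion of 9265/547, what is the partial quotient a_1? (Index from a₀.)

1

9265 = 16·547 + 513   →  a_0 = 16
547 = 1·513 + 34   →  a_1 = 1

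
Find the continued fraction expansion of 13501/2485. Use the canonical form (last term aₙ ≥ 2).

13501 = 5*2485 + 1076
2485 = 2*1076 + 333
1076 = 3*333 + 77
333 = 4*77 + 25
77 = 3*25 + 2
25 = 12*2 + 1
2 = 2*1 + 0  (stop)
So 13501/2485 = [5; 2, 3, 4, 3, 12, 2].

[5; 2, 3, 4, 3, 12, 2]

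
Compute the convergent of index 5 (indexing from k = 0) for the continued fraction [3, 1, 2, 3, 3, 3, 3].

403/109

Using pₖ = aₖpₖ₋₁ + pₖ₋₂, qₖ = aₖqₖ₋₁ + qₖ₋₂ (with p₋₁=1, p₋₂=0, q₋₁=0, q₋₂=1):
  k=0: a=3, p=3, q=1
  k=1: a=1, p=4, q=1
  k=2: a=2, p=11, q=3
  k=3: a=3, p=37, q=10
  k=4: a=3, p=122, q=33
  k=5: a=3, p=403, q=109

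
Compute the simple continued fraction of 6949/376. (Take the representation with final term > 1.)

[18; 2, 12, 1, 13]

6949 = 18·376 + 181
376 = 2·181 + 14
181 = 12·14 + 13
14 = 1·13 + 1
13 = 13·1 + 0  (stop)
So 6949/376 = [18; 2, 12, 1, 13].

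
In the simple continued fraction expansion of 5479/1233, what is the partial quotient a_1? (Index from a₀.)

2

5479 = 4·1233 + 547   →  a_0 = 4
1233 = 2·547 + 139   →  a_1 = 2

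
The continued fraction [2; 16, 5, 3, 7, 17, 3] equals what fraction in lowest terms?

204662/99265

Using pₖ = aₖpₖ₋₁ + pₖ₋₂ and qₖ = aₖqₖ₋₁ + qₖ₋₂:
  k=0: a=2, p=2, q=1
  k=1: a=16, p=33, q=16
  k=2: a=5, p=167, q=81
  k=3: a=3, p=534, q=259
  k=4: a=7, p=3905, q=1894
  k=5: a=17, p=66919, q=32457
  k=6: a=3, p=204662, q=99265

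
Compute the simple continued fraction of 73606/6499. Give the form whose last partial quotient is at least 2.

73606 = 11×6499 + 2117
6499 = 3×2117 + 148
2117 = 14×148 + 45
148 = 3×45 + 13
45 = 3×13 + 6
13 = 2×6 + 1
6 = 6×1 + 0  (stop)
So 73606/6499 = [11; 3, 14, 3, 3, 2, 6].

[11; 3, 14, 3, 3, 2, 6]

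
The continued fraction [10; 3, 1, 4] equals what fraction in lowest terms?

195/19

Fold from the inside: start with 4/1.
  1 + 1/4 = 5/4
  3 + 4/5 = 19/5
  10 + 5/19 = 195/19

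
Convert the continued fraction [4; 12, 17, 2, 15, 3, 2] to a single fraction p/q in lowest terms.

190220/46589

Using pₖ = aₖpₖ₋₁ + pₖ₋₂ and qₖ = aₖqₖ₋₁ + qₖ₋₂:
  k=0: a=4, p=4, q=1
  k=1: a=12, p=49, q=12
  k=2: a=17, p=837, q=205
  k=3: a=2, p=1723, q=422
  k=4: a=15, p=26682, q=6535
  k=5: a=3, p=81769, q=20027
  k=6: a=2, p=190220, q=46589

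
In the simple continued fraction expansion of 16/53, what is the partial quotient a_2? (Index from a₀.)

3

16 = 0·53 + 16   →  a_0 = 0
53 = 3·16 + 5   →  a_1 = 3
16 = 3·5 + 1   →  a_2 = 3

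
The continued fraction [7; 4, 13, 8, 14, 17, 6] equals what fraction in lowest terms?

Fold from the inside: start with 6/1.
  17 + 1/6 = 103/6
  14 + 6/103 = 1448/103
  8 + 103/1448 = 11687/1448
  13 + 1448/11687 = 153379/11687
  4 + 11687/153379 = 625203/153379
  7 + 153379/625203 = 4529800/625203

4529800/625203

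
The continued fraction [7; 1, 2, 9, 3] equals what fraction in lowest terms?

668/87

Fold from the inside: start with 3/1.
  9 + 1/3 = 28/3
  2 + 3/28 = 59/28
  1 + 28/59 = 87/59
  7 + 59/87 = 668/87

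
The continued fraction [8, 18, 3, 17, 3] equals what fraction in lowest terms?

Fold from the inside: start with 3/1.
  17 + 1/3 = 52/3
  3 + 3/52 = 159/52
  18 + 52/159 = 2914/159
  8 + 159/2914 = 23471/2914

23471/2914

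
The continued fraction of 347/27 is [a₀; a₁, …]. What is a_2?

347 = 12·27 + 23   →  a_0 = 12
27 = 1·23 + 4   →  a_1 = 1
23 = 5·4 + 3   →  a_2 = 5

5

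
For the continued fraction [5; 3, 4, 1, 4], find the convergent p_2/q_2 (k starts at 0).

69/13

Using pₖ = aₖpₖ₋₁ + pₖ₋₂, qₖ = aₖqₖ₋₁ + qₖ₋₂ (with p₋₁=1, p₋₂=0, q₋₁=0, q₋₂=1):
  k=0: a=5, p=5, q=1
  k=1: a=3, p=16, q=3
  k=2: a=4, p=69, q=13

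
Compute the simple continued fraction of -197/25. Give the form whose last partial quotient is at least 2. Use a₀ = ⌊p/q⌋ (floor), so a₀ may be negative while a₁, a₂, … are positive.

[-8; 8, 3]

-197 = -8*25 + 3
25 = 8*3 + 1
3 = 3*1 + 0  (stop)
So -197/25 = [-8; 8, 3].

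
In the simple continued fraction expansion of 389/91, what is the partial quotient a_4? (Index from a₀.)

1

389 = 4·91 + 25   →  a_0 = 4
91 = 3·25 + 16   →  a_1 = 3
25 = 1·16 + 9   →  a_2 = 1
16 = 1·9 + 7   →  a_3 = 1
9 = 1·7 + 2   →  a_4 = 1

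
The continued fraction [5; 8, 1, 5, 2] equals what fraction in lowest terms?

588/115

Using pₖ = aₖpₖ₋₁ + pₖ₋₂ and qₖ = aₖqₖ₋₁ + qₖ₋₂:
  k=0: a=5, p=5, q=1
  k=1: a=8, p=41, q=8
  k=2: a=1, p=46, q=9
  k=3: a=5, p=271, q=53
  k=4: a=2, p=588, q=115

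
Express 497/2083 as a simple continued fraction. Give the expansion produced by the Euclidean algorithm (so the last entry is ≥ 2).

[0; 4, 5, 4, 3, 7]

497 = 0*2083 + 497
2083 = 4*497 + 95
497 = 5*95 + 22
95 = 4*22 + 7
22 = 3*7 + 1
7 = 7*1 + 0  (stop)
So 497/2083 = [0; 4, 5, 4, 3, 7].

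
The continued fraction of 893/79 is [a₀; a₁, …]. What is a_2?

893 = 11·79 + 24   →  a_0 = 11
79 = 3·24 + 7   →  a_1 = 3
24 = 3·7 + 3   →  a_2 = 3

3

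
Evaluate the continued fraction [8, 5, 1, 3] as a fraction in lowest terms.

188/23

Using pₖ = aₖpₖ₋₁ + pₖ₋₂ and qₖ = aₖqₖ₋₁ + qₖ₋₂:
  k=0: a=8, p=8, q=1
  k=1: a=5, p=41, q=5
  k=2: a=1, p=49, q=6
  k=3: a=3, p=188, q=23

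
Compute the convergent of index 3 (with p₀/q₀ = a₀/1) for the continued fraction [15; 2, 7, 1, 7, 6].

Using pₖ = aₖpₖ₋₁ + pₖ₋₂, qₖ = aₖqₖ₋₁ + qₖ₋₂ (with p₋₁=1, p₋₂=0, q₋₁=0, q₋₂=1):
  k=0: a=15, p=15, q=1
  k=1: a=2, p=31, q=2
  k=2: a=7, p=232, q=15
  k=3: a=1, p=263, q=17

263/17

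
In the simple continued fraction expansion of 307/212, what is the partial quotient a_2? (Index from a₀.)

4

307 = 1·212 + 95   →  a_0 = 1
212 = 2·95 + 22   →  a_1 = 2
95 = 4·22 + 7   →  a_2 = 4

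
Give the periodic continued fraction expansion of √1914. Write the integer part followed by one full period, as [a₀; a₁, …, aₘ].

[43; 1, 2, 1, 86]

a₀ = ⌊√1914⌋ = 43.
With m₀=0, d₀=1 and mₖ₊₁ = dₖaₖ − mₖ, dₖ₊₁ = (n − mₖ₊₁²)/dₖ, aₖ₊₁ = ⌊(a₀+mₖ₊₁)/dₖ₊₁⌋:
  k=1: m=43, d=65, a=1
  k=2: m=22, d=22, a=2
  k=3: m=22, d=65, a=1
  k=4: m=43, d=1, a=86
d=1 and a=2a₀=86 at k=4, so the next step gives (m, d) = (43, 65) again — its k=1 value — and the period has length 4.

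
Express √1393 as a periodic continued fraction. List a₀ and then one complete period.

[37; 3, 10, 3, 74]

a₀ = ⌊√1393⌋ = 37.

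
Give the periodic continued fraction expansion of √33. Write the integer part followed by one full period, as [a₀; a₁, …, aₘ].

[5; 1, 2, 1, 10]

a₀ = ⌊√33⌋ = 5.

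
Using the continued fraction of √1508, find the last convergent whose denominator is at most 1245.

√1508 = [38; 1, 4, 1, 76, …] (period length 4).
Convergents:
  p_0/q_0 = 38/1
  p_1/q_1 = 39/1
  p_2/q_2 = 194/5
  p_3/q_3 = 233/6
  p_4/q_4 = 17902/461
  p_5/q_5 = 18135/467
  p_6/q_6 = 90442/2329
q_5 = 467 ≤ 1245 < 2329 = q_6, so the answer is 18135/467.

18135/467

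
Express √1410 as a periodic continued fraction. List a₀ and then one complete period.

a₀ = ⌊√1410⌋ = 37.

[37; 1, 1, 4, 1, 1, 74]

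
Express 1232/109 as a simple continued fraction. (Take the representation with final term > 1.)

[11; 3, 3, 3, 3]

1232 = 11·109 + 33
109 = 3·33 + 10
33 = 3·10 + 3
10 = 3·3 + 1
3 = 3·1 + 0  (stop)
So 1232/109 = [11; 3, 3, 3, 3].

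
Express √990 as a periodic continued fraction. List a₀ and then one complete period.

[31; 2, 6, 2, 62]

a₀ = ⌊√990⌋ = 31.
With m₀=0, d₀=1 and mₖ₊₁ = dₖaₖ − mₖ, dₖ₊₁ = (n − mₖ₊₁²)/dₖ, aₖ₊₁ = ⌊(a₀+mₖ₊₁)/dₖ₊₁⌋:
  k=1: m=31, d=29, a=2
  k=2: m=27, d=9, a=6
  k=3: m=27, d=29, a=2
  k=4: m=31, d=1, a=62
d=1 and a=2a₀=62 at k=4, so the next step gives (m, d) = (31, 29) again — its k=1 value — and the period has length 4.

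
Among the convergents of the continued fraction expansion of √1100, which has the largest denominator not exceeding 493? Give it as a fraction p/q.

13167/397

√1100 = [33; 6, 66, …] (period length 2).
Convergents:
  p_0/q_0 = 33/1
  p_1/q_1 = 199/6
  p_2/q_2 = 13167/397
  p_3/q_3 = 79201/2388
q_2 = 397 ≤ 493 < 2388 = q_3, so the answer is 13167/397.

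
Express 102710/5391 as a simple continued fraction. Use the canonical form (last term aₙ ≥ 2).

[19; 19, 5, 2, 2, 10]

102710 = 19·5391 + 281
5391 = 19·281 + 52
281 = 5·52 + 21
52 = 2·21 + 10
21 = 2·10 + 1
10 = 10·1 + 0  (stop)
So 102710/5391 = [19; 19, 5, 2, 2, 10].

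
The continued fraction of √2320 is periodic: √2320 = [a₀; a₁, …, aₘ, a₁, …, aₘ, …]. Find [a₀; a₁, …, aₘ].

[48; 6, 96]

a₀ = ⌊√2320⌋ = 48.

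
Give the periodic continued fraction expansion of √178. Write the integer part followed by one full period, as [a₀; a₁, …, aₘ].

a₀ = ⌊√178⌋ = 13.

[13; 2, 1, 12, 1, 2, 26]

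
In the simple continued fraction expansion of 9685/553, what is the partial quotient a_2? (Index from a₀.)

1

9685 = 17·553 + 284   →  a_0 = 17
553 = 1·284 + 269   →  a_1 = 1
284 = 1·269 + 15   →  a_2 = 1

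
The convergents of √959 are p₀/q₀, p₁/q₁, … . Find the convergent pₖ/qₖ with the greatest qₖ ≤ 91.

960/31

√959 = [30; 1, 29, 1, 60, …] (period length 4).
Convergents:
  p_0/q_0 = 30/1
  p_1/q_1 = 31/1
  p_2/q_2 = 929/30
  p_3/q_3 = 960/31
  p_4/q_4 = 58529/1890
q_3 = 31 ≤ 91 < 1890 = q_4, so the answer is 960/31.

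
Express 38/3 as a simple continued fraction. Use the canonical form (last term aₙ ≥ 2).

38 = 12×3 + 2
3 = 1×2 + 1
2 = 2×1 + 0  (stop)
So 38/3 = [12; 1, 2].

[12; 1, 2]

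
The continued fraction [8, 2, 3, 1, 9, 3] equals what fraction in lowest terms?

Using pₖ = aₖpₖ₋₁ + pₖ₋₂ and qₖ = aₖqₖ₋₁ + qₖ₋₂:
  k=0: a=8, p=8, q=1
  k=1: a=2, p=17, q=2
  k=2: a=3, p=59, q=7
  k=3: a=1, p=76, q=9
  k=4: a=9, p=743, q=88
  k=5: a=3, p=2305, q=273

2305/273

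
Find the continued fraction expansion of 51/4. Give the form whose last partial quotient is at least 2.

[12; 1, 3]

51 = 12×4 + 3
4 = 1×3 + 1
3 = 3×1 + 0  (stop)
So 51/4 = [12; 1, 3].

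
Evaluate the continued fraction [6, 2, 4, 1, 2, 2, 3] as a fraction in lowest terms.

1613/250

Using pₖ = aₖpₖ₋₁ + pₖ₋₂ and qₖ = aₖqₖ₋₁ + qₖ₋₂:
  k=0: a=6, p=6, q=1
  k=1: a=2, p=13, q=2
  k=2: a=4, p=58, q=9
  k=3: a=1, p=71, q=11
  k=4: a=2, p=200, q=31
  k=5: a=2, p=471, q=73
  k=6: a=3, p=1613, q=250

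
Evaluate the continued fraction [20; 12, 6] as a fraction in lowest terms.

Using pₖ = aₖpₖ₋₁ + pₖ₋₂ and qₖ = aₖqₖ₋₁ + qₖ₋₂:
  k=0: a=20, p=20, q=1
  k=1: a=12, p=241, q=12
  k=2: a=6, p=1466, q=73

1466/73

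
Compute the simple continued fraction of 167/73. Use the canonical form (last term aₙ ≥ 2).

[2; 3, 2, 10]

167 = 2*73 + 21
73 = 3*21 + 10
21 = 2*10 + 1
10 = 10*1 + 0  (stop)
So 167/73 = [2; 3, 2, 10].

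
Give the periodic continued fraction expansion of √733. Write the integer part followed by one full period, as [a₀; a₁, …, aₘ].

a₀ = ⌊√733⌋ = 27.
With m₀=0, d₀=1 and mₖ₊₁ = dₖaₖ − mₖ, dₖ₊₁ = (n − mₖ₊₁²)/dₖ, aₖ₊₁ = ⌊(a₀+mₖ₊₁)/dₖ₊₁⌋:
  k=1: m=27, d=4, a=13
  k=2: m=25, d=27, a=1
  k=3: m=2, d=27, a=1
  k=4: m=25, d=4, a=13
  k=5: m=27, d=1, a=54
d=1 and a=2a₀=54 at k=5, so the next step gives (m, d) = (27, 4) again — its k=1 value — and the period has length 5.

[27; 13, 1, 1, 13, 54]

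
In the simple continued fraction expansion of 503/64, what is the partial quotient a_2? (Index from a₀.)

503 = 7·64 + 55   →  a_0 = 7
64 = 1·55 + 9   →  a_1 = 1
55 = 6·9 + 1   →  a_2 = 6

6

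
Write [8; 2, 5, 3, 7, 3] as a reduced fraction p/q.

6791/803

Using pₖ = aₖpₖ₋₁ + pₖ₋₂ and qₖ = aₖqₖ₋₁ + qₖ₋₂:
  k=0: a=8, p=8, q=1
  k=1: a=2, p=17, q=2
  k=2: a=5, p=93, q=11
  k=3: a=3, p=296, q=35
  k=4: a=7, p=2165, q=256
  k=5: a=3, p=6791, q=803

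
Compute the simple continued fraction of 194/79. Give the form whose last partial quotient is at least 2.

194 = 2*79 + 36
79 = 2*36 + 7
36 = 5*7 + 1
7 = 7*1 + 0  (stop)
So 194/79 = [2; 2, 5, 7].

[2; 2, 5, 7]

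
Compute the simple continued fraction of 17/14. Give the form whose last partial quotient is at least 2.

17 = 1×14 + 3
14 = 4×3 + 2
3 = 1×2 + 1
2 = 2×1 + 0  (stop)
So 17/14 = [1; 4, 1, 2].

[1; 4, 1, 2]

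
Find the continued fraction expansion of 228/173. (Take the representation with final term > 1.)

228 = 1·173 + 55
173 = 3·55 + 8
55 = 6·8 + 7
8 = 1·7 + 1
7 = 7·1 + 0  (stop)
So 228/173 = [1; 3, 6, 1, 7].

[1; 3, 6, 1, 7]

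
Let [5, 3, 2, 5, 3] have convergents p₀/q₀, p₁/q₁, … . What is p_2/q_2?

37/7

Using pₖ = aₖpₖ₋₁ + pₖ₋₂, qₖ = aₖqₖ₋₁ + qₖ₋₂ (with p₋₁=1, p₋₂=0, q₋₁=0, q₋₂=1):
  k=0: a=5, p=5, q=1
  k=1: a=3, p=16, q=3
  k=2: a=2, p=37, q=7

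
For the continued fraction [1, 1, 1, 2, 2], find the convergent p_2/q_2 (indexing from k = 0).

3/2

Using pₖ = aₖpₖ₋₁ + pₖ₋₂, qₖ = aₖqₖ₋₁ + qₖ₋₂ (with p₋₁=1, p₋₂=0, q₋₁=0, q₋₂=1):
  k=0: a=1, p=1, q=1
  k=1: a=1, p=2, q=1
  k=2: a=1, p=3, q=2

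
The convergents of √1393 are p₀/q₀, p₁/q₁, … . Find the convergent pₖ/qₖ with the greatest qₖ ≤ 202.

3583/96

√1393 = [37; 3, 10, 3, 74, …] (period length 4).
Convergents:
  p_0/q_0 = 37/1
  p_1/q_1 = 112/3
  p_2/q_2 = 1157/31
  p_3/q_3 = 3583/96
  p_4/q_4 = 266299/7135
q_3 = 96 ≤ 202 < 7135 = q_4, so the answer is 3583/96.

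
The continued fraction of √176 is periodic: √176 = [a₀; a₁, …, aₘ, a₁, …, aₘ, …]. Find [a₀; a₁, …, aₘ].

a₀ = ⌊√176⌋ = 13.
With m₀=0, d₀=1 and mₖ₊₁ = dₖaₖ − mₖ, dₖ₊₁ = (n − mₖ₊₁²)/dₖ, aₖ₊₁ = ⌊(a₀+mₖ₊₁)/dₖ₊₁⌋:
  k=1: m=13, d=7, a=3
  k=2: m=8, d=16, a=1
  k=3: m=8, d=7, a=3
  k=4: m=13, d=1, a=26
d=1 and a=2a₀=26 at k=4, so the next step gives (m, d) = (13, 7) again — its k=1 value — and the period has length 4.

[13; 3, 1, 3, 26]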